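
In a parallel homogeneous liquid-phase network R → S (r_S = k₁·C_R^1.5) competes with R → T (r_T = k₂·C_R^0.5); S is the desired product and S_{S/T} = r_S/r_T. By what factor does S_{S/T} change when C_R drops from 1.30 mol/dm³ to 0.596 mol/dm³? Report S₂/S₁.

S_{S/T} = (k₁/k₂)·C_R, so S₂/S₁ = (C_{R,2}/C_{R,1}).
= 0.596/1.30 = 0.458.
Selectivity toward S falls as C_R falls — high-concentration operation is favoured.

0.458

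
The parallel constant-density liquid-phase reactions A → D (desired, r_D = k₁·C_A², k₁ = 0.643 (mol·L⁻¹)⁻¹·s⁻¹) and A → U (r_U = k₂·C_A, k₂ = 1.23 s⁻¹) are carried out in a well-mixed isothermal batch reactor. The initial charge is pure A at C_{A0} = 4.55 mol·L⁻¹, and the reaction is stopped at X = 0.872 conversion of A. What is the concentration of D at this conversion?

C_A = C_{A0}(1−X) = 0.5824 mol·L⁻¹.
Along a PFR/batch, dC_U/dC_A = −r_U/(r_D+r_U) = −k₂/(k₂+k₁·C_A).
Integrating from C_{A0} to C_A: C_U = (1.23/0.643)·ln[(1.23+0.643·4.55)/(1.23+0.643·0.582)] = 1.913·ln(4.156/1.604) = 1.820 mol·L⁻¹.
Then C_D = (C_{A0}−C_A) − C_U = 3.968 − 1.820 = 2.147 mol·L⁻¹.

2.15 mol·L⁻¹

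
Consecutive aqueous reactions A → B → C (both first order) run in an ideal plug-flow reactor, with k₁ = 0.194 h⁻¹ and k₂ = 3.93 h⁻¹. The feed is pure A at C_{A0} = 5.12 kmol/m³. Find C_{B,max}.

At the optimum, C_{B,max}/C_{A0} = (k₁/k₂)^[k₂/(k₂−k₁)].
= (0.194/3.93)^(3.93/(3.93−0.194)) = (0.04936)^(1.052) = 0.04222.
C_{B,max} = 0.04222×5.12 = 0.216 kmol/m³.

0.216 kmol/m³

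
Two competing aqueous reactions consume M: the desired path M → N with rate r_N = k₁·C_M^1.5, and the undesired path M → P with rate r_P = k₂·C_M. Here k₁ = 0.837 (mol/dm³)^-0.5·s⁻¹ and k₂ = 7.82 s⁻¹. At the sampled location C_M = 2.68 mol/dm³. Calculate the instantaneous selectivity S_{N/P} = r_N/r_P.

0.175

S_{N/P} = r_N/r_P = (k₁·C_M^1.5)/(k₂·C_M) = (k₁/k₂)·C_M^0.5.
= (0.837×2.680^1.5) / (7.82×2.680) = 3.672/20.96 = 0.175.
Since the desired path is higher order in M, keeping C_M high (PFR or concentrated feed) favours N.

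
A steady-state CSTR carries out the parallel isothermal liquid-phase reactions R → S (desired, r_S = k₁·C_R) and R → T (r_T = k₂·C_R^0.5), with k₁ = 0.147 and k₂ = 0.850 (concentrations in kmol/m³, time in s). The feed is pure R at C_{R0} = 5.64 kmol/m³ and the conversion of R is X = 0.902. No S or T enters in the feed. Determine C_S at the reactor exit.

0.580 kmol/m³

Exit C_R = C_{R0}(1−X) = 5.64×0.0980 = 0.5527 kmol/m³.
A CSTR operates uniformly at the exit composition, giving r_S = 0.08125 and r_T = 0.6319 (each k·C_R^n at C_R = 0.5527).
Fraction of consumed R going to S: r_S/(r_S+r_T) = 0.1139.
C_S = 0.1139·C_{R0}·X = 0.1139×5.64×0.902 = 0.580 kmol/m³.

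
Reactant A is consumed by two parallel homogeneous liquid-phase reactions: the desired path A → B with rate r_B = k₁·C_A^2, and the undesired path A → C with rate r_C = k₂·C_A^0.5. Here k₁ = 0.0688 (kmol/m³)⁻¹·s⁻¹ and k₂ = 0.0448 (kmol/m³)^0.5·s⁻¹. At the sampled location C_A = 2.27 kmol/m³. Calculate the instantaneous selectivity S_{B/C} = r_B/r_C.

S_{B/C} = r_B/r_C = (k₁·C_A^2)/(k₂·C_A^0.5) = (k₁/k₂)·C_A^1.5.
= (0.0688×2.270^2) / (0.0448×2.270^0.5) = 0.3545/0.06750 = 5.25.
Since the desired path is higher order in A, keeping C_A high (PFR or concentrated feed) favours B.

5.25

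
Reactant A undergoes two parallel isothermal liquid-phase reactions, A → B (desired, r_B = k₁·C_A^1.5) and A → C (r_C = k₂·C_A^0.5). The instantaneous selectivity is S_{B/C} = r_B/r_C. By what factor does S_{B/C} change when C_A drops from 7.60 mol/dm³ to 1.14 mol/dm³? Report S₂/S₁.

0.150

S_{B/C} = (k₁/k₂)·C_A, so S₂/S₁ = (C_{A,2}/C_{A,1}).
= 1.14/7.60 = 0.150.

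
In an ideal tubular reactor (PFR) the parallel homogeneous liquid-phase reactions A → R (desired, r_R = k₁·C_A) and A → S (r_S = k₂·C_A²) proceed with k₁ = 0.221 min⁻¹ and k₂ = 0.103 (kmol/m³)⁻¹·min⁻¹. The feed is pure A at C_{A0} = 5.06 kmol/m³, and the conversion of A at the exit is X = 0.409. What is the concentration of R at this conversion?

C_A = C_{A0}(1−X) = 2.990 kmol/m³.
Along a PFR/batch, dC_R/dC_A = −r_R/(r_R+r_S) = −k₁/(k₁+k₂·C_A).
Integrating from C_{A0} to C_A: C_R = (0.221/0.103)·ln[(0.221+0.103·5.06)/(0.221+0.103·2.99)] = 2.146·ln(0.7422/0.5290) = 0.7264 kmol/m³.

0.726 kmol/m³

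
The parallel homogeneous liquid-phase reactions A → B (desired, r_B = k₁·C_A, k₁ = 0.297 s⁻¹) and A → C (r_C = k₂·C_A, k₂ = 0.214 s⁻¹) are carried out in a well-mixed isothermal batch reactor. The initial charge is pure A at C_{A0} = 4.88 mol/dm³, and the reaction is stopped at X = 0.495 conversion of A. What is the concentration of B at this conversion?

1.40 mol/dm³

C_A = C_{A0}(1−X) = 2.464 mol/dm³.
Both paths are first order in A, so the instantaneous fraction to B is constant: dC_B/d(−C_A) = k₁/(k₁+k₂) = 0.5812.
C_B = 0.5812·(C_{A0}−C_A) = 0.5812×2.416 = 1.40 mol/dm³.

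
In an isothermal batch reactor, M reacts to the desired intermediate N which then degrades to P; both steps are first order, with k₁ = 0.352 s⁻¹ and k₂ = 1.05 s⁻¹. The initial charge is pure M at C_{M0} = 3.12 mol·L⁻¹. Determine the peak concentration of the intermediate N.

0.603 mol·L⁻¹

For a first-order series the maximum intermediate yield is C_{N,max}/C_{M0} = (k₁/k₂)^[k₂/(k₂−k₁)].
= (0.352/1.05)^(1.05/(1.05−0.352)) = (0.3352)^(1.504) = 0.1932.
C_{N,max} = 0.1932×3.12 = 0.603 mol·L⁻¹.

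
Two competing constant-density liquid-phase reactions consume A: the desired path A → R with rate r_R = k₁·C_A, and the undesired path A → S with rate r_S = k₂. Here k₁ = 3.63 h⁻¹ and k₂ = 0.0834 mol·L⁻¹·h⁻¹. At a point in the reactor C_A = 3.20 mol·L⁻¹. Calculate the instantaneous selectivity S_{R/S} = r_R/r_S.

S_{R/S} = r_R/r_S = (k₁·C_A)/(k₂) = (k₁/k₂)·C_A.
= (3.63×3.200) / (0.0834) = 11.62/0.08340 = 139.
Since the desired path is higher order in A, keeping C_A high (PFR or concentrated feed) favours R.

139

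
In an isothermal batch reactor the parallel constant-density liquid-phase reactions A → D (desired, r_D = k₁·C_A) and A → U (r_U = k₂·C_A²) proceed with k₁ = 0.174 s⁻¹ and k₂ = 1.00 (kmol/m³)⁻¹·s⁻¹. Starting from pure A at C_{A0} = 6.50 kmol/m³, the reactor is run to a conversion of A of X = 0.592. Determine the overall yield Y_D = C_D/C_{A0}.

0.0230

C_A = C_{A0}(1−X) = 2.652 kmol/m³.
Along a PFR/batch, dC_D/dC_A = −r_D/(r_D+r_U) = −k₁/(k₁+k₂·C_A).
Integrating from C_{A0} to C_A: C_D = (0.174/1.00)·ln[(0.174+1.00·6.50)/(0.174+1.00·2.65)] = 0.1740·ln(6.674/2.826) = 0.1495 kmol/m³.
Y_D = C_D/C_{A0} = 0.1495/6.50 = 0.0230.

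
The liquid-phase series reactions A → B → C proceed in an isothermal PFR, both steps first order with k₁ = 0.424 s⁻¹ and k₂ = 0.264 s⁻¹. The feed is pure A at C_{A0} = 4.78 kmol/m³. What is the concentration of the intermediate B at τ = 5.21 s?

For first-order series with pure A initially, C_B(τ) = k₁C_{A0}/(k₂−k₁)·(e^(−k₁τ) − e^(−k₂τ)).
e^(−k₁τ) = e^(−0.424×5.21) = e^(−2.209) = 0.1098; e^(−k₂τ) = e^(−1.375) = 0.2527.
C_B = 0.424×4.78/(0.264−0.424) × (0.1098−0.2527) = (-12.67)×(-0.1429) = 1.810 kmol/m³.

1.81 kmol/m³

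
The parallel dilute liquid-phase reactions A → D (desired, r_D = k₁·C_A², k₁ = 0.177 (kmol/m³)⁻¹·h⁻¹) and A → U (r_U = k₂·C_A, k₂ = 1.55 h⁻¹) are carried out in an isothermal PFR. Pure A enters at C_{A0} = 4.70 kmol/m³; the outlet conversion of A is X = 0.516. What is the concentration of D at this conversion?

0.685 kmol/m³

C_A = C_{A0}(1−X) = 2.275 kmol/m³.
Along a PFR/batch, dC_U/dC_A = −r_U/(r_D+r_U) = −k₂/(k₂+k₁·C_A).
Integrating from C_{A0} to C_A: C_U = (1.55/0.177)·ln[(1.55+0.177·4.70)/(1.55+0.177·2.27)] = 8.757·ln(2.382/1.953) = 1.740 kmol/m³.
Then C_D = (C_{A0}−C_A) − C_U = 2.425 − 1.740 = 0.6850 kmol/m³.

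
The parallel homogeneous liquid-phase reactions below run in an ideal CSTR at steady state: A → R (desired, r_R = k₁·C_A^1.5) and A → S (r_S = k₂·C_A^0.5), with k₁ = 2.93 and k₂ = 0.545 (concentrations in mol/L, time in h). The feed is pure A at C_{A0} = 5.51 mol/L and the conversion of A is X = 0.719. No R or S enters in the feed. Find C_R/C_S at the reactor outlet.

Exit C_A = C_{A0}(1−X) = 5.51×0.281 = 1.548 mol/L.
A CSTR operates uniformly at the exit composition, giving r_R = 5.645 and r_S = 0.6781 (each k·C_A^n at C_A = 1.548).
Overall selectivity = C_R/C_S = r_Rτ/(r_Sτ) = r_R/r_S = 8.32.

8.32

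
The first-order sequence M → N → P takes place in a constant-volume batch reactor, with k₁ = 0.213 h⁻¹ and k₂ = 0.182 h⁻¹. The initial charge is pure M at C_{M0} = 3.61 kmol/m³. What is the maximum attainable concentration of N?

1.43 kmol/m³

Evaluating C_N at t_opt = ln(k₂/k₁)/(k₂−k₁) gives C_{N,max}/C_{M0} = (k₁/k₂)^[k₂/(k₂−k₁)].
= (0.213/0.182)^(0.182/(0.182−0.213)) = (1.170)^(-5.871) = 0.3972.
C_{N,max} = 0.3972×3.61 = 1.43 kmol/m³.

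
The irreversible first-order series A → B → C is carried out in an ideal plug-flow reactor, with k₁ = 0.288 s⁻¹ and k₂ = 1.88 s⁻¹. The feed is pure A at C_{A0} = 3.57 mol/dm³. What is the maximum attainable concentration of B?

0.390 mol/dm³

Evaluating C_B at τ_opt = ln(k₂/k₁)/(k₂−k₁) gives C_{B,max}/C_{A0} = (k₁/k₂)^[k₂/(k₂−k₁)].
= (0.288/1.88)^(1.88/(1.88−0.288)) = (0.1532)^(1.181) = 0.1091.
C_{B,max} = 0.1091×3.57 = 0.390 mol/dm³.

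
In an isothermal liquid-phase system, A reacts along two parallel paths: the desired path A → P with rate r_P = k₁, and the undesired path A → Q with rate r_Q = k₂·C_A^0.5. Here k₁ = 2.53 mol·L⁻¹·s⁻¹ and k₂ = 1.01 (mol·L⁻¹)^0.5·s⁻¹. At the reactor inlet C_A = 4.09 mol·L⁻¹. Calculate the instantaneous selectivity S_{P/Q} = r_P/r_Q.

1.24

S_{P/Q} = r_P/r_Q = (k₁)/(k₂·C_A^0.5) = (k₁/k₂)·C_A^-0.5.
= (2.53) / (1.01×4.090^0.5) = 2.530/2.043 = 1.24.
The undesired path is higher order in A, so low C_A (CSTR or dilute feed) favours P.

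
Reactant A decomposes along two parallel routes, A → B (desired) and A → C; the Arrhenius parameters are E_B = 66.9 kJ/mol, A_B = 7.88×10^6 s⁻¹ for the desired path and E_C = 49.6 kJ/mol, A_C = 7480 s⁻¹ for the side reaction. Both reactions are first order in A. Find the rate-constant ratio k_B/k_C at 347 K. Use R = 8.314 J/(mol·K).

2.62

With equal orders, S_{B/C} = k_B/k_C = (A_B/A_C)·exp[(E_C−E_B)/(RT)].
(E_C−E_B)/(RT) = (49.6−66.9)×10³/(8.314×347) = -17300/2885 = -5.997.
k_B/k_C = (7.88×10^6/7480)·exp(-5.997) = 1053 × 0.002487 = 2.62.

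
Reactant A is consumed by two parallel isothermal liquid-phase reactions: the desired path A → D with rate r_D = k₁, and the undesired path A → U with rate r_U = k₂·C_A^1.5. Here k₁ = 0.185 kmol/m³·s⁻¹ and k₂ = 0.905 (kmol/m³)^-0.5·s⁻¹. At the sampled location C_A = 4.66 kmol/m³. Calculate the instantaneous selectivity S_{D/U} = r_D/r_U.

0.0203

S_{D/U} = r_D/r_U = (k₁)/(k₂·C_A^1.5) = (k₁/k₂)·C_A^-1.5.
= (0.185) / (0.905×4.660^1.5) = 0.1850/9.104 = 0.0203.
The undesired path is higher order in A, so low C_A (CSTR or dilute feed) favours D.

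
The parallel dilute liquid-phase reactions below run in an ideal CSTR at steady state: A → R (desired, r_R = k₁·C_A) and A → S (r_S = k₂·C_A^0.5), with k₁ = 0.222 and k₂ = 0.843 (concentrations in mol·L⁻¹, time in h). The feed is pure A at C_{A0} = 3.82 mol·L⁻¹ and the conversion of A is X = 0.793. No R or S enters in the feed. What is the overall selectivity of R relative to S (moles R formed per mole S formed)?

Exit C_A = C_{A0}(1−X) = 3.82×0.207 = 0.7907 mol·L⁻¹.
In a CSTR the entire volume is at exit conditions, so r_R = 0.222×0.7907 = 0.1755 and r_S = 0.843×0.7907^0.5 = 0.7496.
Overall selectivity = C_R/C_S = r_Rτ/(r_Sτ) = r_R/r_S = 0.234.

0.234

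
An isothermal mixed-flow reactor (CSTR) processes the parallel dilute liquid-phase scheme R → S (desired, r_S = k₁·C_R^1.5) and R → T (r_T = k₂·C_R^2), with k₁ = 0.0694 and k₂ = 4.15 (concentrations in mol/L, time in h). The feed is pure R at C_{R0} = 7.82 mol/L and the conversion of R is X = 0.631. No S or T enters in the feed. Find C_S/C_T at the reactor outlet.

Exit C_R = C_{R0}(1−X) = 7.82×0.369 = 2.886 mol/L.
In a CSTR the entire volume is at exit conditions, so r_S = 0.0694×2.886^1.5 = 0.3402 and r_T = 4.15×2.886^2 = 34.56.
Overall selectivity = C_S/C_T = r_Sτ/(r_Tτ) = r_S/r_T = 0.00984.

0.00984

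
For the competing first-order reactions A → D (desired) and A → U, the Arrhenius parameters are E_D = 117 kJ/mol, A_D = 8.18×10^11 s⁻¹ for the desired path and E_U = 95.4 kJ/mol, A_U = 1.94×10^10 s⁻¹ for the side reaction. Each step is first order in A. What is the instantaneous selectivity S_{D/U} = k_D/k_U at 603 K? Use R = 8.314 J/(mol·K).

Since both paths have the same order in A, the concentration cancels and S_{D/U} = k_D/k_U = (A_D/A_U)·exp[(E_U−E_D)/(RT)].
(E_U−E_D)/(RT) = (95.4−117)×10³/(8.314×603) = -21600/5013 = -4.309.
k_D/k_U = (8.18×10^11/1.94×10^10)·exp(-4.309) = 42.16 × 0.01345 = 0.567.
Since E_D > E_U, raising the temperature improves selectivity toward D.

0.567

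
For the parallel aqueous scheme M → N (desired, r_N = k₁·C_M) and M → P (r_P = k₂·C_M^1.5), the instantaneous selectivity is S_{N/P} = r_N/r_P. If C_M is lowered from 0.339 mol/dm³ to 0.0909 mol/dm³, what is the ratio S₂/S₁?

1.93

S_{N/P} = (k₁/k₂)·C_M^-0.5, so S₂/S₁ = (C_{M,2}/C_{M,1})^-0.5.
= (0.0909/0.339)^(-0.5) = (0.2681)^(-0.5) = 1.93.
Selectivity toward N rises as C_M falls — low-concentration operation is favoured.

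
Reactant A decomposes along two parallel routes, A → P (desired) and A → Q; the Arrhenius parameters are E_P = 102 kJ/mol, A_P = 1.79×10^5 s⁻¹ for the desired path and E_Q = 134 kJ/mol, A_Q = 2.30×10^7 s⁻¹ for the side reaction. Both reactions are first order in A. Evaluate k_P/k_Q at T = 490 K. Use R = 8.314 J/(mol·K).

Since both paths have the same order in A, the concentration cancels and S_{P/Q} = k_P/k_Q = (A_P/A_Q)·exp[(E_Q−E_P)/(RT)].
(E_Q−E_P)/(RT) = (134−102)×10³/(8.314×490) = 32000/4074 = 7.855.
k_P/k_Q = (1.79×10^5/2.30×10^7)·exp(7.855) = 0.007783 × 2578 = 20.1.
Since E_P < E_Q, lowering the temperature improves selectivity toward P.

20.1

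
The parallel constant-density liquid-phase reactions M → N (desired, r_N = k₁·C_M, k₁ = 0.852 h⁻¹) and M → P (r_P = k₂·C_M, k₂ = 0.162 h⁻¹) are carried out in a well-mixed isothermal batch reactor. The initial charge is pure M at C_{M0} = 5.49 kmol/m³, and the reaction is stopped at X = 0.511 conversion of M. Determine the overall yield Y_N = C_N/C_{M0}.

0.429

C_M = C_{M0}(1−X) = 2.685 kmol/m³.
Both paths are first order in M, so the instantaneous fraction to N is constant: dC_N/d(−C_M) = k₁/(k₁+k₂) = 0.8402.
C_N = 0.8402·(C_{M0}−C_M) = 0.8402×2.805 = 2.36 kmol/m³.
Y_N = C_N/C_{M0} = 2.357/5.49 = 0.429.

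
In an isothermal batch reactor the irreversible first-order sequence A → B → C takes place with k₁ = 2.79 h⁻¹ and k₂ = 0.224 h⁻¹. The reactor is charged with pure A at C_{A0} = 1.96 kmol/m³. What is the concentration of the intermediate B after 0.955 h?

1.57 kmol/m³

For first-order series with pure A initially, C_B(t) = k₁C_{A0}/(k₂−k₁)·(e^(−k₁t) − e^(−k₂t)).
e^(−k₁t) = e^(−2.79×0.955) = e^(−2.664) = 0.06964; e^(−k₂t) = e^(−0.2139) = 0.8074.
C_B = 2.79×1.96/(0.224−2.79) × (0.06964−0.8074) = (-2.131)×(-0.7378) = 1.572 kmol/m³.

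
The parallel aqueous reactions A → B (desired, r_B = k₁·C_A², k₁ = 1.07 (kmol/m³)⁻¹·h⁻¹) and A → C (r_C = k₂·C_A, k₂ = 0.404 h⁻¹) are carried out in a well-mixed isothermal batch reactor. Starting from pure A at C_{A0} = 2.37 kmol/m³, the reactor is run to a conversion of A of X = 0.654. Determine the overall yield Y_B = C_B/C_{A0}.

C_A = C_{A0}(1−X) = 0.8200 kmol/m³.
Along a PFR/batch, dC_C/dC_A = −r_C/(r_B+r_C) = −k₂/(k₂+k₁·C_A).
Integrating from C_{A0} to C_A: C_C = (0.404/1.07)·ln[(0.404+1.07·2.37)/(0.404+1.07·0.820)] = 0.3776·ln(2.940/1.281) = 0.3135 kmol/m³.
Then C_B = (C_{A0}−C_A) − C_C = 1.550 − 0.3135 = 1.236 kmol/m³.
Y_B = C_B/C_{A0} = 1.236/2.37 = 0.522.

0.522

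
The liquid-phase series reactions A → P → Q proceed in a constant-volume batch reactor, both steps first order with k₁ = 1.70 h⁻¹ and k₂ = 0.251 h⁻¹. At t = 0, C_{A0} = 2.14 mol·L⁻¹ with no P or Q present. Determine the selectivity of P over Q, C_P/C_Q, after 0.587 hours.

11.3

For first-order series with pure A initially, C_P(t) = k₁C_{A0}/(k₂−k₁)·(e^(−k₁t) − e^(−k₂t)).
e^(−k₁t) = e^(−1.70×0.587) = e^(−0.9979) = 0.3687; e^(−k₂t) = e^(−0.1473) = 0.8630.
C_P = 1.70×2.14/(0.251−1.70) × (0.3687−0.8630) = (-2.511)×(-0.4944) = 1.241 mol·L⁻¹.
C_A = C_{A0}e^(−k₁t) = 0.7889 mol·L⁻¹, so C_Q = C_{A0}−C_A−C_P = 0.1099 mol·L⁻¹; C_P/C_Q = 11.3.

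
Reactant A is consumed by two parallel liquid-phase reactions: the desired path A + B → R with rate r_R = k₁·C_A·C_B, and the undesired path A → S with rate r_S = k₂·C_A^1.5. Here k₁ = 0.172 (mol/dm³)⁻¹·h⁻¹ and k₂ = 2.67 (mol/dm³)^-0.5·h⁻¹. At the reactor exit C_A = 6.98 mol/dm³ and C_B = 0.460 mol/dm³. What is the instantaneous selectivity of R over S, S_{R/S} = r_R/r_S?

S_{R/S} = r_R/r_S = (k₁·C_A·C_B)/(k₂·C_A^1.5) = (k₁/k₂)·C_A^-0.5·C_B.
= (0.172×6.980×0.4600) / (2.67×6.980^1.5) = 0.5523/49.24 = 0.0112.

0.0112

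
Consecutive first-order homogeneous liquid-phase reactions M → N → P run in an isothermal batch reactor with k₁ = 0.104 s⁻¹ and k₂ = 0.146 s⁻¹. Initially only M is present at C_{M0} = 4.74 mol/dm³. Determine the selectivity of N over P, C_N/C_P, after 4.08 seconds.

The intermediate concentration in a first-order A→B→C sequence is C_N = k₁C_{M0}(e^(−k₁t) − e^(−k₂t))/(k₂−k₁).
e^(−k₁t) = e^(−0.104×4.08) = e^(−0.4243) = 0.6542; e^(−k₂t) = e^(−0.5957) = 0.5512.
C_N = 0.104×4.74/(0.146−0.104) × (0.6542−0.5512) = 11.74×0.1030 = 1.209 mol/dm³.
C_M = C_{M0}e^(−k₁t) = 3.101 mol/dm³, so C_P = C_{M0}−C_M−C_N = 0.4298 mol/dm³; C_N/C_P = 2.81.

2.81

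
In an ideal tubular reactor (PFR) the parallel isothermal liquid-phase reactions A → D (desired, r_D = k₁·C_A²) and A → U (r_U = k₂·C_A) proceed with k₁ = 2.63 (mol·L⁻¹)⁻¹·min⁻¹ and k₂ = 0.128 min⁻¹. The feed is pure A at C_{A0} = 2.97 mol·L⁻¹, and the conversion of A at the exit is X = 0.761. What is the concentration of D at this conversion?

2.19 mol·L⁻¹

C_A = C_{A0}(1−X) = 0.7098 mol·L⁻¹.
Along a PFR/batch, dC_U/dC_A = −r_U/(r_D+r_U) = −k₂/(k₂+k₁·C_A).
Integrating from C_{A0} to C_A: C_U = (0.128/2.63)·ln[(0.128+2.63·2.97)/(0.128+2.63·0.710)] = 0.04867·ln(7.939/1.995) = 0.06722 mol·L⁻¹.
Then C_D = (C_{A0}−C_A) − C_U = 2.260 − 0.06722 = 2.193 mol·L⁻¹.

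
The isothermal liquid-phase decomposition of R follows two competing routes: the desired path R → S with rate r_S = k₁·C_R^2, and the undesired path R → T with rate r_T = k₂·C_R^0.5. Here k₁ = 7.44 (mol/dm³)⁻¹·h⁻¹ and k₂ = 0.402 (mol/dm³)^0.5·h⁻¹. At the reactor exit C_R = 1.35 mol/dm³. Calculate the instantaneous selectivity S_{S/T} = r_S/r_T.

S_{S/T} = r_S/r_T = (k₁·C_R^2)/(k₂·C_R^0.5) = (k₁/k₂)·C_R^1.5.
= (7.44×1.350^2) / (0.402×1.350^0.5) = 13.56/0.4671 = 29.0.
Since the desired path is higher order in R, keeping C_R high (PFR or concentrated feed) favours S.

29.0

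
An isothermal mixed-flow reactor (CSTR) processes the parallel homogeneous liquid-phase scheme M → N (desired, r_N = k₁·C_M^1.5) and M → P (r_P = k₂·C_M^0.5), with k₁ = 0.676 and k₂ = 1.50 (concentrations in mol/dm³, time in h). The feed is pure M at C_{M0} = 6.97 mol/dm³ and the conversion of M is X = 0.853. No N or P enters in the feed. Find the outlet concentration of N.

1.88 mol/dm³

Exit C_M = C_{M0}(1−X) = 6.97×0.147 = 1.025 mol/dm³.
Rates in a CSTR are evaluated at the outlet concentration: r_N = 0.676×1.025^1.5 = 0.7011, r_P = 1.50×1.025^0.5 = 1.518.
Fraction of consumed M going to N: r_N/(r_N+r_P) = 0.3159.
C_N = 0.3159·C_{M0}·X = 0.3159×6.97×0.853 = 1.88 mol/dm³.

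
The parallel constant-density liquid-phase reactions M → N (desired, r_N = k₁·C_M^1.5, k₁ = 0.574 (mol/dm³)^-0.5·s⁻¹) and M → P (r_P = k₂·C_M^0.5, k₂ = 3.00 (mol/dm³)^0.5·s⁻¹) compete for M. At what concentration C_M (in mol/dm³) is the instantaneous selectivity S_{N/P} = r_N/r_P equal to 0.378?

1.98 mol/dm³

S_{N/P} = (k₁/k₂)·C_M ⇒ C_M = S·k₂/k₁.
= 0.378×3.00/0.574 = 1.98 mol/dm³.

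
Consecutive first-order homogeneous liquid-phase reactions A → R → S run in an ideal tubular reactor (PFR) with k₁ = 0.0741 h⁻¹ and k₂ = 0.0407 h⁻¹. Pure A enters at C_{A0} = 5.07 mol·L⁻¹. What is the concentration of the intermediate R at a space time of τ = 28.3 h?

Solving the coupled first-order balances gives C_R(τ) = [k₁/(k₂−k₁)]·C_{A0}·(e^(−k₁τ) − e^(−k₂τ)).
e^(−k₁τ) = e^(−0.0741×28.3) = e^(−2.097) = 0.1228; e^(−k₂τ) = e^(−1.152) = 0.3161.
C_R = 0.0741×5.07/(0.0407−0.0741) × (0.1228−0.3161) = (-11.25)×(-0.1932) = 2.174 mol·L⁻¹.

2.17 mol·L⁻¹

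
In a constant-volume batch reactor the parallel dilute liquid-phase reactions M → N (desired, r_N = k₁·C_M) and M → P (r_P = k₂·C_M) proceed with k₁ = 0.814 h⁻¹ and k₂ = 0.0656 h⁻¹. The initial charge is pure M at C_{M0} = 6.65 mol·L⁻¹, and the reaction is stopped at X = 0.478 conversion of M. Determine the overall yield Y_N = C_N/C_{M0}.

0.442

C_M = C_{M0}(1−X) = 3.471 mol·L⁻¹.
Both paths are first order in M, so the instantaneous fraction to N is constant: dC_N/d(−C_M) = k₁/(k₁+k₂) = 0.9254.
C_N = 0.9254·(C_{M0}−C_M) = 0.9254×3.179 = 2.94 mol·L⁻¹.
Y_N = C_N/C_{M0} = 2.942/6.65 = 0.442.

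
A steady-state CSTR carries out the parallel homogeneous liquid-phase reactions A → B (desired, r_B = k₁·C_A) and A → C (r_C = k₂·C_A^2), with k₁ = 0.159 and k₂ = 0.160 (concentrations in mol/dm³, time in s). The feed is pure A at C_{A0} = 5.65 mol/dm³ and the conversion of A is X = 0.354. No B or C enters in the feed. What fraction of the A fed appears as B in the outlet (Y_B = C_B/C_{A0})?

0.0758

Exit C_A = C_{A0}(1−X) = 5.65×0.646 = 3.650 mol/dm³.
In a CSTR the entire volume is at exit conditions, so r_B = 0.159×3.650 = 0.5803 and r_C = 0.160×3.650^2 = 2.131.
Fraction of consumed A going to B: r_B/(r_B+r_C) = 0.2140.
C_B = 0.2140·C_{A0}·X = 0.2140×5.65×0.354 = 0.428 mol/dm³; Y_B = C_B/C_{A0} = 0.0758.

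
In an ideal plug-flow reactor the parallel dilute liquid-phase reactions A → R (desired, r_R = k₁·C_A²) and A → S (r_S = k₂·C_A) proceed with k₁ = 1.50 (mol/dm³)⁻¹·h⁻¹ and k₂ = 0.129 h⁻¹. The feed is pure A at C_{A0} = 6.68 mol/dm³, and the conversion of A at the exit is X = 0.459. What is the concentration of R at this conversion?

3.01 mol/dm³

C_A = C_{A0}(1−X) = 3.614 mol/dm³.
Along a PFR/batch, dC_S/dC_A = −r_S/(r_R+r_S) = −k₂/(k₂+k₁·C_A).
Integrating from C_{A0} to C_A: C_S = (0.129/1.50)·ln[(0.129+1.50·6.68)/(0.129+1.50·3.61)] = 0.08600·ln(10.15/5.550) = 0.05191 mol/dm³.
Then C_R = (C_{A0}−C_A) − C_S = 3.066 − 0.05191 = 3.014 mol/dm³.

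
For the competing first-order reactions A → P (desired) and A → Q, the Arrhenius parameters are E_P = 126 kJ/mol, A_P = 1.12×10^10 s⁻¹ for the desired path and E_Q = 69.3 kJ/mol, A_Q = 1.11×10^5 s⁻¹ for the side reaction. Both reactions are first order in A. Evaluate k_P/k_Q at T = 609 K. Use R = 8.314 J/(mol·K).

1.38

Since both paths have the same order in A, the concentration cancels and S_{P/Q} = k_P/k_Q = (A_P/A_Q)·exp[(E_Q−E_P)/(RT)].
(E_Q−E_P)/(RT) = (69.3−126)×10³/(8.314×609) = -56700/5063 = -11.20.
k_P/k_Q = (1.12×10^10/1.11×10^5)·exp(-11.20) = 1.009×10^5 × 1.370×10^-5 = 1.38.
Since E_P > E_Q, raising the temperature improves selectivity toward P.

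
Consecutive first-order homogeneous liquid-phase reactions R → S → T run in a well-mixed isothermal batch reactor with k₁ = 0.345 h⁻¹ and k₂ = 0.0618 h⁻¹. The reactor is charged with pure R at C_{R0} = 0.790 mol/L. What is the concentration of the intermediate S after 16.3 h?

The intermediate concentration in a first-order A→B→C sequence is C_S = k₁C_{R0}(e^(−k₁t) − e^(−k₂t))/(k₂−k₁).
e^(−k₁t) = e^(−0.345×16.3) = e^(−5.623) = 0.003612; e^(−k₂t) = e^(−1.007) = 0.3652.
C_S = 0.345×0.790/(0.0618−0.345) × (0.003612−0.3652) = (-0.9624)×(-0.3616) = 0.3480 mol/L.

0.348 mol/L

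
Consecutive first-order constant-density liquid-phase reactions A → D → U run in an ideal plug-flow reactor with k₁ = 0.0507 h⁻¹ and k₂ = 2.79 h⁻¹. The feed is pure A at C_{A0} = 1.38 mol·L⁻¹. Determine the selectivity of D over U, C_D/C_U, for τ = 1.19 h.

0.401

Solving the coupled first-order balances gives C_D(τ) = [k₁/(k₂−k₁)]·C_{A0}·(e^(−k₁τ) − e^(−k₂τ)).
e^(−k₁τ) = e^(−0.0507×1.19) = e^(−0.06033) = 0.9415; e^(−k₂τ) = e^(−3.320) = 0.03615.
C_D = 0.0507×1.38/(2.79−0.0507) × (0.9415−0.03615) = 0.02554×0.9053 = 0.02312 mol·L⁻¹.
C_A = C_{A0}e^(−k₁τ) = 1.299 mol·L⁻¹, so C_U = C_{A0}−C_A−C_D = 0.05767 mol·L⁻¹; C_D/C_U = 0.401.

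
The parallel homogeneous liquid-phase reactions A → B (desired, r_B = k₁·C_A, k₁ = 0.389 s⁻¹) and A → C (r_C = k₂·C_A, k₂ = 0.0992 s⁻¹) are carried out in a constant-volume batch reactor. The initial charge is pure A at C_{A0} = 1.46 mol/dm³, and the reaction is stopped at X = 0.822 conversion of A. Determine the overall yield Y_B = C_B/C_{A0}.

C_A = C_{A0}(1−X) = 0.2599 mol/dm³.
Both paths are first order in A, so the instantaneous fraction to B is constant: dC_B/d(−C_A) = k₁/(k₁+k₂) = 0.7968.
C_B = 0.7968·(C_{A0}−C_A) = 0.7968×1.200 = 0.956 mol/dm³.
Y_B = C_B/C_{A0} = 0.9563/1.46 = 0.655.

0.655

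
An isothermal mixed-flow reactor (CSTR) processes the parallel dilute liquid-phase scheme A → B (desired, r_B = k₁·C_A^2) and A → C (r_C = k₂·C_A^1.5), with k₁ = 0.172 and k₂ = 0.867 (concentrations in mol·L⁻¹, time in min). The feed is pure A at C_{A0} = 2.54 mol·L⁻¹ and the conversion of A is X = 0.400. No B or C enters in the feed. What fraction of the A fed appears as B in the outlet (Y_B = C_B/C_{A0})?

0.0787

Exit C_A = C_{A0}(1−X) = 2.54×0.600 = 1.524 mol·L⁻¹.
Rates in a CSTR are evaluated at the outlet concentration: r_B = 0.172×1.524^2 = 0.3995, r_C = 0.867×1.524^1.5 = 1.631.
Fraction of consumed A going to B: r_B/(r_B+r_C) = 0.1967.
C_B = 0.1967·C_{A0}·X = 0.1967×2.54×0.400 = 0.200 mol·L⁻¹; Y_B = C_B/C_{A0} = 0.0787.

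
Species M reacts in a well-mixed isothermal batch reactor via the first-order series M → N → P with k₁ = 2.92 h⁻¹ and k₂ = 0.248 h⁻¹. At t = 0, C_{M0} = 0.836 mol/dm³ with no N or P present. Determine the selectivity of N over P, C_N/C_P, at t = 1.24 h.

For first-order series with pure M initially, C_N(t) = k₁C_{M0}/(k₂−k₁)·(e^(−k₁t) − e^(−k₂t)).
e^(−k₁t) = e^(−2.92×1.24) = e^(−3.621) = 0.02676; e^(−k₂t) = e^(−0.3075) = 0.7353.
C_N = 2.92×0.836/(0.248−2.92) × (0.02676−0.7353) = (-0.9136)×(-0.7085) = 0.6473 mol/dm³.
C_M = C_{M0}e^(−k₁t) = 0.02237 mol/dm³, so C_P = C_{M0}−C_M−C_N = 0.1663 mol/dm³; C_N/C_P = 3.89.

3.89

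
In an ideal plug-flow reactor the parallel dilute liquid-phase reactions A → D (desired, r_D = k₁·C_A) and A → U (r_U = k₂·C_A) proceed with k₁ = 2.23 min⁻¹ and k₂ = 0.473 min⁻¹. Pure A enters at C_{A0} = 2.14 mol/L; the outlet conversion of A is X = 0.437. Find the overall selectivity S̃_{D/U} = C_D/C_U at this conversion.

4.71

C_A = C_{A0}(1−X) = 1.205 mol/L.
Both paths are first order in A, so the instantaneous fraction to D is constant: dC_D/d(−C_A) = k₁/(k₁+k₂) = 0.8250.
C_D = 0.8250·(C_{A0}−C_A) = 0.8250×0.9352 = 0.772 mol/L.
C_U = (C_{A0}−C_A)−C_D = 0.1636 mol/L; S̃_{D/U} = 0.7715/0.1636 = 4.71.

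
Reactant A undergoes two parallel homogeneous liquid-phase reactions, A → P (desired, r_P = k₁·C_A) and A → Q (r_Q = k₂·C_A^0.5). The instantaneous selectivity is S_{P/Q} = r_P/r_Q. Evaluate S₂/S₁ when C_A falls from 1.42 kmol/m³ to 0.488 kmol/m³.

S_{P/Q} = (k₁/k₂)·C_A^0.5, so S₂/S₁ = (C_{A,2}/C_{A,1})^0.5.
= (0.488/1.42)^0.5 = (0.3437)^0.5 = 0.586.
Selectivity toward P falls as C_A falls — high-concentration operation is favoured.

0.586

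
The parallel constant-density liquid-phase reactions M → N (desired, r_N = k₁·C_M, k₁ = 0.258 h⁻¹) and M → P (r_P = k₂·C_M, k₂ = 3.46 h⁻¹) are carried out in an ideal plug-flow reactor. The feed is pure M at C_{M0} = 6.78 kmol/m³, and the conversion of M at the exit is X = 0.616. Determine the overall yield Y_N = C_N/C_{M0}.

C_M = C_{M0}(1−X) = 2.604 kmol/m³.
Both paths are first order in M, so the instantaneous fraction to N is constant: dC_N/d(−C_M) = k₁/(k₁+k₂) = 0.06939.
C_N = 0.06939·(C_{M0}−C_M) = 0.06939×4.176 = 0.290 kmol/m³.
Y_N = C_N/C_{M0} = 0.2898/6.78 = 0.0427.

0.0427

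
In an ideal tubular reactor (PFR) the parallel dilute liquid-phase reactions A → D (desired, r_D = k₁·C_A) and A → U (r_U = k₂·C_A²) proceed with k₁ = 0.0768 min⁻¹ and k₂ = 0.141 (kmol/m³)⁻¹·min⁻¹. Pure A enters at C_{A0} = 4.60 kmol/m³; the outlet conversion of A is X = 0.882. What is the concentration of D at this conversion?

0.846 kmol/m³

C_A = C_{A0}(1−X) = 0.5428 kmol/m³.
Along a PFR/batch, dC_D/dC_A = −r_D/(r_D+r_U) = −k₁/(k₁+k₂·C_A).
Integrating from C_{A0} to C_A: C_D = (0.0768/0.141)·ln[(0.0768+0.141·4.60)/(0.0768+0.141·0.543)] = 0.5447·ln(0.7254/0.1533) = 0.8465 kmol/m³.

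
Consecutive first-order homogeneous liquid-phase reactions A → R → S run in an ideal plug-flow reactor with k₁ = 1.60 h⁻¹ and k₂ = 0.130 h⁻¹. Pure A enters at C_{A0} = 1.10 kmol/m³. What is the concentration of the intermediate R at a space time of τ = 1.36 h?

0.867 kmol/m³

For first-order series with pure A initially, C_R(τ) = k₁C_{A0}/(k₂−k₁)·(e^(−k₁τ) − e^(−k₂τ)).
e^(−k₁τ) = e^(−1.60×1.36) = e^(−2.176) = 0.1135; e^(−k₂τ) = e^(−0.1768) = 0.8379.
C_R = 1.60×1.10/(0.130−1.60) × (0.1135−0.8379) = (-1.197)×(-0.7245) = 0.8674 kmol/m³.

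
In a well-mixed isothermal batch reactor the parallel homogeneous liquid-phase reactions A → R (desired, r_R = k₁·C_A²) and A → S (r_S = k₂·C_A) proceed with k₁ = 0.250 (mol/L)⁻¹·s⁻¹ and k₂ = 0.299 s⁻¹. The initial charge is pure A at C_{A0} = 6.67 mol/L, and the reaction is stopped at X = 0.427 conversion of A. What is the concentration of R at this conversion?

C_A = C_{A0}(1−X) = 3.822 mol/L.
Along a PFR/batch, dC_S/dC_A = −r_S/(r_R+r_S) = −k₂/(k₂+k₁·C_A).
Integrating from C_{A0} to C_A: C_S = (0.299/0.250)·ln[(0.299+0.250·6.67)/(0.299+0.250·3.82)] = 1.196·ln(1.966/1.254) = 0.5376 mol/L.
Then C_R = (C_{A0}−C_A) − C_S = 2.848 − 0.5376 = 2.310 mol/L.

2.31 mol/L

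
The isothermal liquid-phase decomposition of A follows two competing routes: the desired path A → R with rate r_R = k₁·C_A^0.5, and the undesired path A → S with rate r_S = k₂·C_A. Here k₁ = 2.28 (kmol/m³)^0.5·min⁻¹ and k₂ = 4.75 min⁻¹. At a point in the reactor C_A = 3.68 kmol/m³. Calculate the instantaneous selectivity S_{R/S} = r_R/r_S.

S_{R/S} = r_R/r_S = (k₁·C_A^0.5)/(k₂·C_A) = (k₁/k₂)·C_A^-0.5.
= (2.28×3.680^0.5) / (4.75×3.680) = 4.374/17.48 = 0.250.

0.250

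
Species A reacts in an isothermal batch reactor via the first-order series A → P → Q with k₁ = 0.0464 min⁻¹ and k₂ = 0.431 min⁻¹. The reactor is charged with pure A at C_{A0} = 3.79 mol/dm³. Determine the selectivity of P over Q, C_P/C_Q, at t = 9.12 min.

The intermediate concentration in a first-order A→B→C sequence is C_P = k₁C_{A0}(e^(−k₁t) − e^(−k₂t))/(k₂−k₁).
e^(−k₁t) = e^(−0.0464×9.12) = e^(−0.4232) = 0.6550; e^(−k₂t) = e^(−3.931) = 0.01963.
C_P = 0.0464×3.79/(0.431−0.0464) × (0.6550−0.01963) = 0.4572×0.6353 = 0.2905 mol/dm³.
C_A = C_{A0}e^(−k₁t) = 2.482 mol/dm³, so C_Q = C_{A0}−C_A−C_P = 1.017 mol/dm³; C_P/C_Q = 0.286.

0.286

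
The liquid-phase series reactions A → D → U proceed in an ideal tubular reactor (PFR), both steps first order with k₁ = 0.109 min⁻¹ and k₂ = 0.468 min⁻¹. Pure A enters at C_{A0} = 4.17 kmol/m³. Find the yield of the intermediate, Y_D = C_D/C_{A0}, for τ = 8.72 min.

0.112

The intermediate concentration in a first-order A→B→C sequence is C_D = k₁C_{A0}(e^(−k₁τ) − e^(−k₂τ))/(k₂−k₁).
e^(−k₁τ) = e^(−0.109×8.72) = e^(−0.9505) = 0.3866; e^(−k₂τ) = e^(−4.081) = 0.01689.
C_D = 0.109×4.17/(0.468−0.109) × (0.3866−0.01689) = 1.266×0.3697 = 0.4680 kmol/m³.
Y_D = C_D/C_{A0} = 0.4680/4.17 = 0.112.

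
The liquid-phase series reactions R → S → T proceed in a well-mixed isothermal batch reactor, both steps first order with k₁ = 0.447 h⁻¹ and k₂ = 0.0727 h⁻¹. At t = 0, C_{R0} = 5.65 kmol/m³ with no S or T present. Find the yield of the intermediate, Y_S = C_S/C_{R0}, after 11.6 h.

For first-order series with pure R initially, C_S(t) = k₁C_{R0}/(k₂−k₁)·(e^(−k₁t) − e^(−k₂t)).
e^(−k₁t) = e^(−0.447×11.6) = e^(−5.185) = 0.005599; e^(−k₂t) = e^(−0.8433) = 0.4303.
C_S = 0.447×5.65/(0.0727−0.447) × (0.005599−0.4303) = (-6.747)×(-0.4247) = 2.865 kmol/m³.
Y_S = C_S/C_{R0} = 2.865/5.65 = 0.507.

0.507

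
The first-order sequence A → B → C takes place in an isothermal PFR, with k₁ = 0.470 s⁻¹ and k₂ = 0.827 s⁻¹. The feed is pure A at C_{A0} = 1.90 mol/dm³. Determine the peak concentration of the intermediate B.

Evaluating C_B at τ_opt = ln(k₂/k₁)/(k₂−k₁) gives C_{B,max}/C_{A0} = (k₁/k₂)^[k₂/(k₂−k₁)].
= (0.470/0.827)^(0.827/(0.827−0.470)) = (0.5683)^(2.317) = 0.2701.
C_{B,max} = 0.2701×1.90 = 0.513 mol/dm³.

0.513 mol/dm³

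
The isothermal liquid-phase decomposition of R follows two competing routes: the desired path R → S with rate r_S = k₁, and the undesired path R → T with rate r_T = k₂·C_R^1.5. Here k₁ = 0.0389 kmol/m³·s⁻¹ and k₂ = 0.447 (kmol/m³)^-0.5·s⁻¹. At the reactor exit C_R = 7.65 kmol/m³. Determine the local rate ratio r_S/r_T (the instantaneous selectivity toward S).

0.00411

S_{S/T} = r_S/r_T = (k₁)/(k₂·C_R^1.5) = (k₁/k₂)·C_R^-1.5.
= (0.0389) / (0.447×7.650^1.5) = 0.03890/9.458 = 0.00411.
The undesired path is higher order in R, so low C_R (CSTR or dilute feed) favours S.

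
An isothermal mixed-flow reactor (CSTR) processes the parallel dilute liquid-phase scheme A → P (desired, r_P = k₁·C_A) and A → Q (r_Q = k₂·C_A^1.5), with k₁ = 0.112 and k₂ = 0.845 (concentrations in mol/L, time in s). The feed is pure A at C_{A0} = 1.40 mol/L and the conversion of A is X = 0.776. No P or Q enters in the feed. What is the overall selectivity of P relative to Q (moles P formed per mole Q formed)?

0.237

Exit C_A = C_{A0}(1−X) = 1.40×0.224 = 0.3136 mol/L.
Rates in a CSTR are evaluated at the outlet concentration: r_P = 0.112×0.3136 = 0.03512, r_Q = 0.845×0.3136^1.5 = 0.1484.
Overall selectivity = C_P/C_Q = r_Pτ/(r_Qτ) = r_P/r_Q = 0.237.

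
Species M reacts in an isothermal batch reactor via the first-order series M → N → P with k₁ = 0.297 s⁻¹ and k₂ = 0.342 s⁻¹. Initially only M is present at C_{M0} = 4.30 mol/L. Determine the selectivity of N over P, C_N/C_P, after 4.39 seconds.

For first-order series with pure M initially, C_N(t) = k₁C_{M0}/(k₂−k₁)·(e^(−k₁t) − e^(−k₂t)).
e^(−k₁t) = e^(−0.297×4.39) = e^(−1.304) = 0.2715; e^(−k₂t) = e^(−1.501) = 0.2228.
C_N = 0.297×4.30/(0.342−0.297) × (0.2715−0.2228) = 28.38×0.04867 = 1.381 mol/L.
C_M = C_{M0}e^(−k₁t) = 1.167 mol/L, so C_P = C_{M0}−C_M−C_N = 1.751 mol/L; C_N/C_P = 0.789.

0.789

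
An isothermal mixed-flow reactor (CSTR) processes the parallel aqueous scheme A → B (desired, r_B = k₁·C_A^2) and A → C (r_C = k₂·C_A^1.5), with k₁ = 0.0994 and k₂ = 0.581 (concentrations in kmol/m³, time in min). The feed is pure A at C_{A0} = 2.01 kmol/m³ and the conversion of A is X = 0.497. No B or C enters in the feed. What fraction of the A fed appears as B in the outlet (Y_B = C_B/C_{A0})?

0.0729

Exit C_A = C_{A0}(1−X) = 2.01×0.503 = 1.011 kmol/m³.
In a CSTR the entire volume is at exit conditions, so r_B = 0.0994×1.011^2 = 0.1016 and r_C = 0.581×1.011^1.5 = 0.5906.
Fraction of consumed A going to B: r_B/(r_B+r_C) = 0.1468.
C_B = 0.1468·C_{A0}·X = 0.1468×2.01×0.497 = 0.147 kmol/m³; Y_B = C_B/C_{A0} = 0.0729.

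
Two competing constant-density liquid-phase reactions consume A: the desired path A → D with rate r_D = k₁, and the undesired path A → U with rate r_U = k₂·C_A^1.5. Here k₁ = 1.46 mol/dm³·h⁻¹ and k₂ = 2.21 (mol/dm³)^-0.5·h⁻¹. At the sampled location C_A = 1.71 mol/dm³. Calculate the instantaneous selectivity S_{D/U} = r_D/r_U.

S_{D/U} = r_D/r_U = (k₁)/(k₂·C_A^1.5) = (k₁/k₂)·C_A^-1.5.
= (1.46) / (2.21×1.710^1.5) = 1.460/4.942 = 0.295.
The undesired path is higher order in A, so low C_A (CSTR or dilute feed) favours D.

0.295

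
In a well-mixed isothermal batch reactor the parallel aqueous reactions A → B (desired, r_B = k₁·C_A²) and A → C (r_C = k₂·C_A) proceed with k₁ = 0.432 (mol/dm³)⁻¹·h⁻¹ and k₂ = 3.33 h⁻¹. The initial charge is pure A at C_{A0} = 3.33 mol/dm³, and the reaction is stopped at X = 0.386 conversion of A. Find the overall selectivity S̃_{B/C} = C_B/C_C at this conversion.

0.347

C_A = C_{A0}(1−X) = 2.045 mol/dm³.
Along a PFR/batch, dC_C/dC_A = −r_C/(r_B+r_C) = −k₂/(k₂+k₁·C_A).
Integrating from C_{A0} to C_A: C_C = (3.33/0.432)·ln[(3.33+0.432·3.33)/(3.33+0.432·2.04)] = 7.708·ln(4.769/4.213) = 0.9543 mol/dm³.
Then C_B = (C_{A0}−C_A) − C_C = 1.285 − 0.9543 = 0.3311 mol/dm³.
S̃_{B/C} = C_B/C_C = 0.3311/0.9543 = 0.347.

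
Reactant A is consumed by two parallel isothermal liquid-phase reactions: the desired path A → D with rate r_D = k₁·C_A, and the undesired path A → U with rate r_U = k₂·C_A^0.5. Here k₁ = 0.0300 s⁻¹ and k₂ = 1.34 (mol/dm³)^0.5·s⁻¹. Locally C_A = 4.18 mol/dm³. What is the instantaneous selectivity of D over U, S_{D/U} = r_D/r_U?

0.0458

S_{D/U} = r_D/r_U = (k₁·C_A)/(k₂·C_A^0.5) = (k₁/k₂)·C_A^0.5.
= (0.0300×4.180) / (1.34×4.180^0.5) = 0.1254/2.740 = 0.0458.
Since the desired path is higher order in A, keeping C_A high (PFR or concentrated feed) favours D.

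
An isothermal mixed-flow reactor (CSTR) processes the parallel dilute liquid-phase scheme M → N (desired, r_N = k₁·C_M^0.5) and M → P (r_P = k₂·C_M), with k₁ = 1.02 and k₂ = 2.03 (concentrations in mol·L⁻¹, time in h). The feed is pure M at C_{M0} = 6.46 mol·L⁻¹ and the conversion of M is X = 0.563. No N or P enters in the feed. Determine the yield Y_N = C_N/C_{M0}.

0.130

Exit C_M = C_{M0}(1−X) = 6.46×0.437 = 2.823 mol·L⁻¹.
In a CSTR the entire volume is at exit conditions, so r_N = 1.02×2.823^0.5 = 1.714 and r_P = 2.03×2.823 = 5.731.
Fraction of consumed M going to N: r_N/(r_N+r_P) = 0.2302.
C_N = 0.2302·C_{M0}·X = 0.2302×6.46×0.563 = 0.837 mol·L⁻¹; Y_N = C_N/C_{M0} = 0.130.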